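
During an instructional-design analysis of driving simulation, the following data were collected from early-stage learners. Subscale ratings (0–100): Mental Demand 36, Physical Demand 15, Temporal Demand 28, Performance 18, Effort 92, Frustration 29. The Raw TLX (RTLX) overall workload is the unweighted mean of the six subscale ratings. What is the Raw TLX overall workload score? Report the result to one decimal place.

Sum of ratings = 36 + 15 + 28 + 18 + 92 + 29 = 218.
RTLX = 218 / 6 = 36.3333 ≈ 36.3.

36.3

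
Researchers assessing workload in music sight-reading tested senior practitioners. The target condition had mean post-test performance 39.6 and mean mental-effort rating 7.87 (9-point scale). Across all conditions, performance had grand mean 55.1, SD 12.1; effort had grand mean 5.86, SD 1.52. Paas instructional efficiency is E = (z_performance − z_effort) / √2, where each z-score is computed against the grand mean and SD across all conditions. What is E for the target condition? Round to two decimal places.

z_performance = (39.6 − 55.1) / 12.1 = -15.5000 / 12.1 = -1.2810.
z_effort = (7.87 − 5.86) / 1.52 = 2.0100 / 1.52 = 1.3224.
z_P − z_E = -1.2810 − 1.3224 = -2.6034.
E = -2.6034 / √2 = -2.6034 / 1.41421 = -1.8409 ≈ -1.84.

-1.84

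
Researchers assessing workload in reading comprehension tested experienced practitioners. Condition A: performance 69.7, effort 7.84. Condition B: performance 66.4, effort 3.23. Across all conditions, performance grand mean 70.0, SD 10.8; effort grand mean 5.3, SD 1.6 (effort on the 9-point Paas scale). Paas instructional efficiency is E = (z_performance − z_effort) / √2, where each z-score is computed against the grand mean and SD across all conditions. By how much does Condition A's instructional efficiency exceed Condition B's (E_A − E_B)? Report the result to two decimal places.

-1.82

Condition A: z_P = (69.7 − 70.0)/10.8 = -0.0278; z_E = (7.84 − 5.3)/1.6 = 1.5875; E_A = (-0.0278 − 1.5875)/√2 = -1.1422.
Condition B: z_P = (66.4 − 70.0)/10.8 = -0.3333; z_E = (3.23 − 5.3)/1.6 = -1.2937; E_B = (-0.3333 − (-1.2937))/√2 = 0.6791.
E_A − E_B = -1.1422 − 0.6791 = -1.8213 ≈ -1.82.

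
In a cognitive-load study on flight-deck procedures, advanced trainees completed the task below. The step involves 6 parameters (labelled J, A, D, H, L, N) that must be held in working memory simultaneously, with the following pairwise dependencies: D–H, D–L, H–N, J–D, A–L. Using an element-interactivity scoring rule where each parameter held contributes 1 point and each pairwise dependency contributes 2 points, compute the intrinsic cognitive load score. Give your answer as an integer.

16

Count of parameters held simultaneously: 6.
Count of pairwise dependencies listed: 5.
Element contribution: 6 × 1 = 6.
Interaction contribution: 5 × 2 = 10.
Intrinsic load = 6 + 10 = 16.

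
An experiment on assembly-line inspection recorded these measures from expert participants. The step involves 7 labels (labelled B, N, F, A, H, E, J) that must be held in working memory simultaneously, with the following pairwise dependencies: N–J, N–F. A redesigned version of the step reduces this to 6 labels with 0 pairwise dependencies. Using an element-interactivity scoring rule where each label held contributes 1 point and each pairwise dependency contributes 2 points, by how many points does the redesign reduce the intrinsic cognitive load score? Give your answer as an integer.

Original: 7 × 1 + 2 × 2 = 7 + 4 = 11.
Redesigned: 6 × 1 + 0 × 2 = 6 + 0 = 6.
Reduction = 11 − 6 = 5.

5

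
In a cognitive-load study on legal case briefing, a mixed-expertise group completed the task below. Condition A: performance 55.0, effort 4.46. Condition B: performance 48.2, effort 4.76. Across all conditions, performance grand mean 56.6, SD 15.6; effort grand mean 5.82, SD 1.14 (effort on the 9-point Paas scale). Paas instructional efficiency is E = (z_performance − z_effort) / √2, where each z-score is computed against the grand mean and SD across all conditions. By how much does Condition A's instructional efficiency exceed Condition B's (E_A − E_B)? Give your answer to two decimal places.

Condition A: z_P = (55.0 − 56.6)/15.6 = -0.1026; z_E = (4.46 − 5.82)/1.14 = -1.1930; E_A = (-0.1026 − (-1.1930))/√2 = 0.7710.
Condition B: z_P = (48.2 − 56.6)/15.6 = -0.5385; z_E = (4.76 − 5.82)/1.14 = -0.9298; E_B = (-0.5385 − (-0.9298))/√2 = 0.2767.
E_A − E_B = 0.7710 − 0.2767 = 0.4943 ≈ 0.49.

0.49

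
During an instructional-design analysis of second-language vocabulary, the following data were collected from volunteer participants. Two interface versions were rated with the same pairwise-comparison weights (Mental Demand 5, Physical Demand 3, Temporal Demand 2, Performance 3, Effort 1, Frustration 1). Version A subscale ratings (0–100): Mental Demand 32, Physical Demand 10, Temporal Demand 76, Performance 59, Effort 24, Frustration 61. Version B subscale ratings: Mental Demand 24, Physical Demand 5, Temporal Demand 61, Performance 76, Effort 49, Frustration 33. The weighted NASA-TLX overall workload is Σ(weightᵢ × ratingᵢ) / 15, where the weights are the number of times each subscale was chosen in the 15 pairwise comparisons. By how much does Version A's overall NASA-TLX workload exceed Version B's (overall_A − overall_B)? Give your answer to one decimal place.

2.5

Version A weighted sum = 5·32 + 3·10 + 2·76 + 3·59 + 1·24 + 1·61 = 160 + 30 + 152 + 177 + 24 + 61 = 604; overall_A = 604/15 = 40.2667.
Version B weighted sum = 5·24 + 3·5 + 2·61 + 3·76 + 1·49 + 1·33 = 120 + 15 + 122 + 228 + 49 + 33 = 567; overall_B = 567/15 = 37.8000.
Difference = 40.2667 − 37.8000 = 2.4667 ≈ 2.5.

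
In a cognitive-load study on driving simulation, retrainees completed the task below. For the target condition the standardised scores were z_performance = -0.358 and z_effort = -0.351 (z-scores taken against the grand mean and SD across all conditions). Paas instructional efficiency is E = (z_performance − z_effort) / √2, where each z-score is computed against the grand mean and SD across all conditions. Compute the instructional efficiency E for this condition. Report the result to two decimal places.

0.00

z_P − z_E = -0.358 − (-0.351) = -0.0070.
E = -0.0070 / √2 = -0.0070 / 1.41421 = -0.0049 ≈ 0.00.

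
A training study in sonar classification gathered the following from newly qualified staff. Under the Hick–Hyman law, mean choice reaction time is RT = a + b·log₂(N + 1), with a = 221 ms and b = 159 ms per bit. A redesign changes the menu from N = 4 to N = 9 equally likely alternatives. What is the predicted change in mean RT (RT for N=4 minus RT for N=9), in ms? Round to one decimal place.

-159.0

RT(4) = 221 + 159·log₂(5) = 221 + 159·2.3219 = 590.1821 ms.
RT(9) = 221 + 159·log₂(10) = 221 + 159·3.3219 = 749.1821 ms.
Difference = 590.1821 − 749.1821 = -159.0000 ≈ -159.0 ms.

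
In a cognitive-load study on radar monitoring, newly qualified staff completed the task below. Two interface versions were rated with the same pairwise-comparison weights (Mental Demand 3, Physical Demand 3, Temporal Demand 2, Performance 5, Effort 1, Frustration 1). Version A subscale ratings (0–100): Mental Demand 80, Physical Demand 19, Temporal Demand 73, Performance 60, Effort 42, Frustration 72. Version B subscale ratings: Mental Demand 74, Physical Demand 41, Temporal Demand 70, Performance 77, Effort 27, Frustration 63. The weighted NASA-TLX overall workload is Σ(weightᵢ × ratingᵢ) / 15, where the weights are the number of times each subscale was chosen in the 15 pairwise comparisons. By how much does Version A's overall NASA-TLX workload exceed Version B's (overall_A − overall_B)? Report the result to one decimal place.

-6.9

Version A weighted sum = 3·80 + 3·19 + 2·73 + 5·60 + 1·42 + 1·72 = 240 + 57 + 146 + 300 + 42 + 72 = 857; overall_A = 857/15 = 57.1333.
Version B weighted sum = 3·74 + 3·41 + 2·70 + 5·77 + 1·27 + 1·63 = 222 + 123 + 140 + 385 + 27 + 63 = 960; overall_B = 960/15 = 64.0000.
Difference = 57.1333 − 64.0000 = -6.8667 ≈ -6.9.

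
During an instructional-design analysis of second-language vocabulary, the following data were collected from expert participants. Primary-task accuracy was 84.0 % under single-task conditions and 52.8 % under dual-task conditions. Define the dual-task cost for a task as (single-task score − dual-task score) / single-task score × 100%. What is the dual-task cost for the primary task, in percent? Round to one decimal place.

Cost = (84.0 − 52.8) / 84.0 × 100%
     = 31.2000 / 84.0 × 100% = 37.1429%.
≈ 37.1%.

37.1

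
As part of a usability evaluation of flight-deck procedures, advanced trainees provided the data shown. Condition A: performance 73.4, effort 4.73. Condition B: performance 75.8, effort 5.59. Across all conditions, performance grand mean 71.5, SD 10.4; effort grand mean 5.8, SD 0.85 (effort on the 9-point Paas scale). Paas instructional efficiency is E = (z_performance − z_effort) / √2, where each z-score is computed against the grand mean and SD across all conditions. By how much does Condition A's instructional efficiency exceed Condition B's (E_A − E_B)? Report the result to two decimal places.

Condition A: z_P = (73.4 − 71.5)/10.4 = 0.1827; z_E = (4.73 − 5.8)/0.85 = -1.2588; E_A = (0.1827 − (-1.2588))/√2 = 1.0193.
Condition B: z_P = (75.8 − 71.5)/10.4 = 0.4135; z_E = (5.59 − 5.8)/0.85 = -0.2471; E_B = (0.4135 − (-0.2471))/√2 = 0.4671.
E_A − E_B = 1.0193 − 0.4671 = 0.5522 ≈ 0.55.

0.55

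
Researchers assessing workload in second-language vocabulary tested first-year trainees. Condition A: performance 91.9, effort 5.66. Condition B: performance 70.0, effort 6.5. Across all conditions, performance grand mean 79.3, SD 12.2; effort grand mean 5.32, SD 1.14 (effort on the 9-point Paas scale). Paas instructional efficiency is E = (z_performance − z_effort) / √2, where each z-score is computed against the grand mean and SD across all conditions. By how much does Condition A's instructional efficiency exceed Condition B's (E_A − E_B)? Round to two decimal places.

1.79

Condition A: z_P = (91.9 − 79.3)/12.2 = 1.0328; z_E = (5.66 − 5.32)/1.14 = 0.2982; E_A = (1.0328 − 0.2982)/√2 = 0.5194.
Condition B: z_P = (70.0 − 79.3)/12.2 = -0.7623; z_E = (6.5 − 5.32)/1.14 = 1.0351; E_B = (-0.7623 − 1.0351)/√2 = -1.2710.
E_A − E_B = 0.5194 − (-1.2710) = 1.7904 ≈ 1.79.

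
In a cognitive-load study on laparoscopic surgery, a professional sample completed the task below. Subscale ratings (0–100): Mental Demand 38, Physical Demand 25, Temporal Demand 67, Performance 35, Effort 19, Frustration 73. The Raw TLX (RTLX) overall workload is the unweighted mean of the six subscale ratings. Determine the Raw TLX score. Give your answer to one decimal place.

Sum of ratings = 38 + 25 + 67 + 35 + 19 + 73 = 257.
RTLX = 257 / 6 = 42.8333 ≈ 42.8.

42.8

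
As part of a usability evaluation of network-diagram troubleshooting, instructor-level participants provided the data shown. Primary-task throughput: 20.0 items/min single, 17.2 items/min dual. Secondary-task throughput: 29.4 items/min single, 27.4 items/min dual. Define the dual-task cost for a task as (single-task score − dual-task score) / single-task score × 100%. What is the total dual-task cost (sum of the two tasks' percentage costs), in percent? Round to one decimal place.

Primary cost = (20.0 − 17.2) / 20.0 × 100% = 14.0000%.
Secondary cost = (29.4 − 27.4) / 29.4 × 100% = 6.8027%.
Total = 14.0000% + 6.8027% = 20.8027% ≈ 20.8%.

20.8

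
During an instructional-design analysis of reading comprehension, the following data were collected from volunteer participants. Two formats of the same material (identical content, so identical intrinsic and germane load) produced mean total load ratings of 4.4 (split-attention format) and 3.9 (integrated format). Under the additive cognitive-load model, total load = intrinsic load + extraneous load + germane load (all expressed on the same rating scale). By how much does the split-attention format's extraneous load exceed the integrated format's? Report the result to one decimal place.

0.5

Intrinsic and germane load are equal across formats, so the difference in total load equals the difference in extraneous load.
Extraneous-load difference = 4.4 − 3.9 = 0.5.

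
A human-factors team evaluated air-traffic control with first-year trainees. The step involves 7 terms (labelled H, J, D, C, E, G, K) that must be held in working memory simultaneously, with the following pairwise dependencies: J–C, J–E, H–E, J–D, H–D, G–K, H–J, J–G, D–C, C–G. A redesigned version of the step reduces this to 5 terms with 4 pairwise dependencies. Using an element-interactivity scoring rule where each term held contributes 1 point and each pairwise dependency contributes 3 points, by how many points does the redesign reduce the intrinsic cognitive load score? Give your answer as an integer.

20

Original: 7 × 1 + 10 × 3 = 7 + 30 = 37.
Redesigned: 5 × 1 + 4 × 3 = 5 + 12 = 17.
Reduction = 37 − 17 = 20.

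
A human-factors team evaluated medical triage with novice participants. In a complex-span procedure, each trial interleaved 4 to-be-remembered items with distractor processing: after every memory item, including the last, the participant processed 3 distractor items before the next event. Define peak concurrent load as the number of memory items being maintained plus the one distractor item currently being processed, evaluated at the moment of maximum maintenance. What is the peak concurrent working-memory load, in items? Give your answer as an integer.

Maintenance is greatest during the distractor(s) after memory item 4: all 4 memory items are being held.
One distractor item is concurrently being processed.
Peak concurrent load = 4 + 1 = 5 items.

5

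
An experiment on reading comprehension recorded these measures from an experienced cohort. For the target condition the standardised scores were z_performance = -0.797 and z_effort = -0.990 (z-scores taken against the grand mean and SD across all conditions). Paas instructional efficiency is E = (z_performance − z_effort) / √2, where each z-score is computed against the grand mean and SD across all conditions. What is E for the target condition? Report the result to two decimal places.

0.14

z_P − z_E = -0.797 − (-0.990) = 0.1930.
E = 0.1930 / √2 = 0.1930 / 1.41421 = 0.1365 ≈ 0.14.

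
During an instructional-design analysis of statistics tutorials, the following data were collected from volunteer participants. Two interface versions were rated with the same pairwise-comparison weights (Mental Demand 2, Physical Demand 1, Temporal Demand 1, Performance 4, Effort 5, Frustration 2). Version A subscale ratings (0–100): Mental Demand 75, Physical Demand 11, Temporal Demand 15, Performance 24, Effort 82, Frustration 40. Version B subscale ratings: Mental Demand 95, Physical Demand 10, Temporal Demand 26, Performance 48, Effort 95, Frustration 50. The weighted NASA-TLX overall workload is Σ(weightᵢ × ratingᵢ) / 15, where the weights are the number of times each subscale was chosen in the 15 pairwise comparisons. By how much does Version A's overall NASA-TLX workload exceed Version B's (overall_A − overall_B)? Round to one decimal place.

-15.4

Version A weighted sum = 2·75 + 1·11 + 1·15 + 4·24 + 5·82 + 2·40 = 150 + 11 + 15 + 96 + 410 + 80 = 762; overall_A = 762/15 = 50.8000.
Version B weighted sum = 2·95 + 1·10 + 1·26 + 4·48 + 5·95 + 2·50 = 190 + 10 + 26 + 192 + 475 + 100 = 993; overall_B = 993/15 = 66.2000.
Difference = 50.8000 − 66.2000 = -15.4000 ≈ -15.4.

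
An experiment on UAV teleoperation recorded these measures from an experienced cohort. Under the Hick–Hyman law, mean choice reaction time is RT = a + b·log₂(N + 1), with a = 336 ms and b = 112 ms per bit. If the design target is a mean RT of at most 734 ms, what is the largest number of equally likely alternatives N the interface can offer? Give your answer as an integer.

Set 336 + 112·log₂(N + 1) ≤ 734.
log₂(N + 1) ≤ (734 − 336) / 112 = 3.5536.
N + 1 ≤ 2^3.5536 = 11.7419.
N ≤ 10.7419, so the largest integer N is 10.

10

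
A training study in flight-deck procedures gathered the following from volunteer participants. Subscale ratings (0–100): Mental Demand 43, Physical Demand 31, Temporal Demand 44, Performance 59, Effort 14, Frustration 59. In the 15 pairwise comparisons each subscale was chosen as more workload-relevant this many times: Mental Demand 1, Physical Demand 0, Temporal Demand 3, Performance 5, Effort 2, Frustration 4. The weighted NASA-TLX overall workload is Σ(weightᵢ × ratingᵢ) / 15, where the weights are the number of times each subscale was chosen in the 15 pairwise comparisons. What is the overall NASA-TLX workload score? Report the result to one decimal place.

48.9

The tallies are the weights (they sum to 15).
Weighted sum = 1·43 + 0·31 + 3·44 + 5·59 + 2·14 + 4·59
            = 43 + 0 + 132 + 295 + 28 + 236 = 734.
Overall workload = 734 / 15 = 48.9333 ≈ 48.9.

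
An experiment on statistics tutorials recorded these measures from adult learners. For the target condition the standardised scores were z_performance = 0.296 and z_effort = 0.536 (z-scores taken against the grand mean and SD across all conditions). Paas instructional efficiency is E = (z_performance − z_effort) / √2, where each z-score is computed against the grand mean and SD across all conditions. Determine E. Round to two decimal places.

-0.17

z_P − z_E = 0.296 − 0.536 = -0.2400.
E = -0.2400 / √2 = -0.2400 / 1.41421 = -0.1697 ≈ -0.17.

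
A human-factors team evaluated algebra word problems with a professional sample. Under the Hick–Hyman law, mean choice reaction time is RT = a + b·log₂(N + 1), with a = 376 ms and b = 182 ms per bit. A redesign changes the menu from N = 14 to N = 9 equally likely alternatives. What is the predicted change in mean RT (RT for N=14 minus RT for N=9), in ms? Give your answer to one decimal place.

RT(14) = 376 + 182·log₂(15) = 376 + 182·3.9069 = 1087.0558 ms.
RT(9) = 376 + 182·log₂(10) = 376 + 182·3.3219 = 980.5858 ms.
Difference = 1087.0558 − 980.5858 = 106.4700 ≈ 106.5 ms.

106.5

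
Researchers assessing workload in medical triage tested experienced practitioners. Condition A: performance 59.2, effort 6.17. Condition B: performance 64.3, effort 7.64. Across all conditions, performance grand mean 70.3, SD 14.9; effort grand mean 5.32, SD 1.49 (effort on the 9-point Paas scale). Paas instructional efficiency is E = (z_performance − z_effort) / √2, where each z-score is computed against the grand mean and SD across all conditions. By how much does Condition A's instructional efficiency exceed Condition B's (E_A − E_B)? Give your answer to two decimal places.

0.46

Condition A: z_P = (59.2 − 70.3)/14.9 = -0.7450; z_E = (6.17 − 5.32)/1.49 = 0.5705; E_A = (-0.7450 − 0.5705)/√2 = -0.9302.
Condition B: z_P = (64.3 − 70.3)/14.9 = -0.4027; z_E = (7.64 − 5.32)/1.49 = 1.5570; E_B = (-0.4027 − 1.5570)/√2 = -1.3857.
E_A − E_B = -0.9302 − (-1.3857) = 0.4555 ≈ 0.46.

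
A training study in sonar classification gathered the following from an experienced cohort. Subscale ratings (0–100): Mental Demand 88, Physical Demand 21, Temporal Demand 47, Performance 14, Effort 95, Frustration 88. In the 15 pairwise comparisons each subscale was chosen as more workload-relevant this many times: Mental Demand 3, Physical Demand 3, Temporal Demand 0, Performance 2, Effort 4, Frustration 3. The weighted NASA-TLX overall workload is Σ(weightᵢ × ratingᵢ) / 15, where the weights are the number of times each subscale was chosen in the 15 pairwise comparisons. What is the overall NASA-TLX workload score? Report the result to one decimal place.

The tallies are the weights (they sum to 15).
Weighted sum = 3·88 + 3·21 + 0·47 + 2·14 + 4·95 + 3·88
            = 264 + 63 + 0 + 28 + 380 + 264 = 999.
Overall workload = 999 / 15 = 66.6000 ≈ 66.6.

66.6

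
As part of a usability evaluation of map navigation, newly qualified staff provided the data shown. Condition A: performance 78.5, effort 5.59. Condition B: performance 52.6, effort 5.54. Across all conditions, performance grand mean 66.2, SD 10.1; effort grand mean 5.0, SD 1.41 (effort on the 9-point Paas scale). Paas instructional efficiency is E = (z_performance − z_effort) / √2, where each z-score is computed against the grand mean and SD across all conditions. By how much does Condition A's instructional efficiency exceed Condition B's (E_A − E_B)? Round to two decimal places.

Condition A: z_P = (78.5 − 66.2)/10.1 = 1.2178; z_E = (5.59 − 5.0)/1.41 = 0.4184; E_A = (1.2178 − 0.4184)/√2 = 0.5653.
Condition B: z_P = (52.6 − 66.2)/10.1 = -1.3465; z_E = (5.54 − 5.0)/1.41 = 0.3830; E_B = (-1.3465 − 0.3830)/√2 = -1.2229.
E_A − E_B = 0.5653 − (-1.2229) = 1.7882 ≈ 1.79.

1.79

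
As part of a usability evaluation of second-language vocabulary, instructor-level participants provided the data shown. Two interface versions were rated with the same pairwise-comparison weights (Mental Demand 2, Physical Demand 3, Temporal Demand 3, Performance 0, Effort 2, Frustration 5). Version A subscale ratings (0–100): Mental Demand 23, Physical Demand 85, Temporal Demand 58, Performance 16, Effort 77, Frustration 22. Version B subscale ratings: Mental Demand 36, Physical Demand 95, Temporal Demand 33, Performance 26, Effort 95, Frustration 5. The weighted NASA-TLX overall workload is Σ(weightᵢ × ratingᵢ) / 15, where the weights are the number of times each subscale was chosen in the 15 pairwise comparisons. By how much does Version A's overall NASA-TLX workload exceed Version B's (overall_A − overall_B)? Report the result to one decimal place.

Version A weighted sum = 2·23 + 3·85 + 3·58 + 0·16 + 2·77 + 5·22 = 46 + 255 + 174 + 0 + 154 + 110 = 739; overall_A = 739/15 = 49.2667.
Version B weighted sum = 2·36 + 3·95 + 3·33 + 0·26 + 2·95 + 5·5 = 72 + 285 + 99 + 0 + 190 + 25 = 671; overall_B = 671/15 = 44.7333.
Difference = 49.2667 − 44.7333 = 4.5334 ≈ 4.5.

4.5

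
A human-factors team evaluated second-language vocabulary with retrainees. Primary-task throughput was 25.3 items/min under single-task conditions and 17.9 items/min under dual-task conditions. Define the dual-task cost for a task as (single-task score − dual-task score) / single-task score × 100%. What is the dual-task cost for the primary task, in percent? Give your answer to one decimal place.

Cost = (25.3 − 17.9) / 25.3 × 100%
     = 7.4000 / 25.3 × 100% = 29.2490%.
≈ 29.2%.

29.2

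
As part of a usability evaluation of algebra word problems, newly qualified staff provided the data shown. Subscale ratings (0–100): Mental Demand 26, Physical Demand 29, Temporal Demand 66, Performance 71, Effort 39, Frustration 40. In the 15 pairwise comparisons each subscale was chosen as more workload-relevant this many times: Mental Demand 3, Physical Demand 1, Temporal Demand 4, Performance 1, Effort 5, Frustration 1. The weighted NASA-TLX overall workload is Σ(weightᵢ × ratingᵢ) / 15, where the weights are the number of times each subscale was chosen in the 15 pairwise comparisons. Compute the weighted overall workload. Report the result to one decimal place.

45.1

The tallies are the weights (they sum to 15).
Weighted sum = 3·26 + 1·29 + 4·66 + 1·71 + 5·39 + 1·40
            = 78 + 29 + 264 + 71 + 195 + 40 = 677.
Overall workload = 677 / 15 = 45.1333 ≈ 45.1.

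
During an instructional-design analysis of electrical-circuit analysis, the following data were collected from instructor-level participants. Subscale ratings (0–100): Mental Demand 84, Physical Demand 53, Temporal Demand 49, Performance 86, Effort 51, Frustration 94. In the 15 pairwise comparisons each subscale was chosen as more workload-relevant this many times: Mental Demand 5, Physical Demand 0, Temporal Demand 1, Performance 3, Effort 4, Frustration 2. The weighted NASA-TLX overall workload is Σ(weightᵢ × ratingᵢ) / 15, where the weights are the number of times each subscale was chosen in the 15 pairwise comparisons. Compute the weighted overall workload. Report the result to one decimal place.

The tallies are the weights (they sum to 15).
Weighted sum = 5·84 + 0·53 + 1·49 + 3·86 + 4·51 + 2·94
            = 420 + 0 + 49 + 258 + 204 + 188 = 1119.
Overall workload = 1119 / 15 = 74.6000 ≈ 74.6.

74.6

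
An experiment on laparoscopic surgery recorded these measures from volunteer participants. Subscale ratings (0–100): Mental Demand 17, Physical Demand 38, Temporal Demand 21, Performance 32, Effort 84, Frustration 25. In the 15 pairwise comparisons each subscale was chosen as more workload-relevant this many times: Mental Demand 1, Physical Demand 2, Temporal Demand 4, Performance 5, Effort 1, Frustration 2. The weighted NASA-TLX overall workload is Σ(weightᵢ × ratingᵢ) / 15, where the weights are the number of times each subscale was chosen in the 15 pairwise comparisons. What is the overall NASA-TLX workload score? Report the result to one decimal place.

The tallies are the weights (they sum to 15).
Weighted sum = 1·17 + 2·38 + 4·21 + 5·32 + 1·84 + 2·25
            = 17 + 76 + 84 + 160 + 84 + 50 = 471.
Overall workload = 471 / 15 = 31.4000 ≈ 31.4.

31.4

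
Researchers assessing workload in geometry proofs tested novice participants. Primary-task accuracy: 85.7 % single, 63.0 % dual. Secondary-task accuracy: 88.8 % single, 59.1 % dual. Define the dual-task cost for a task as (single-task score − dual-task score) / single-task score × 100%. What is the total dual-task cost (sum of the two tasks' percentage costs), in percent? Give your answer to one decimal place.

59.9

Primary cost = (85.7 − 63.0) / 85.7 × 100% = 26.4877%.
Secondary cost = (88.8 − 59.1) / 88.8 × 100% = 33.4459%.
Total = 26.4877% + 33.4459% = 59.9336% ≈ 59.9%.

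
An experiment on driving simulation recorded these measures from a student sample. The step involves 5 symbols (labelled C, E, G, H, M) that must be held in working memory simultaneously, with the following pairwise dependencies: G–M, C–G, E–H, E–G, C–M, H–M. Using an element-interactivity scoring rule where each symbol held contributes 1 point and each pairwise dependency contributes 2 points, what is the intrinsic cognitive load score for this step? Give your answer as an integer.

17

Count of symbols held simultaneously: 5.
Count of pairwise dependencies listed: 6.
Element contribution: 5 × 1 = 5.
Interaction contribution: 6 × 2 = 12.
Intrinsic load = 5 + 12 = 17.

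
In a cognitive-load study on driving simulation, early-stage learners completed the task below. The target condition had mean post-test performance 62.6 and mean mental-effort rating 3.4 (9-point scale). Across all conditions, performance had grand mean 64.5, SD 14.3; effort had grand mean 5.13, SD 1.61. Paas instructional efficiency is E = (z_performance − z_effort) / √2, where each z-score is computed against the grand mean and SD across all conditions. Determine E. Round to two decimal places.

z_performance = (62.6 − 64.5) / 14.3 = -1.9000 / 14.3 = -0.1329.
z_effort = (3.4 − 5.13) / 1.61 = -1.7300 / 1.61 = -1.0745.
z_P − z_E = -0.1329 − (-1.0745) = 0.9416.
E = 0.9416 / √2 = 0.9416 / 1.41421 = 0.6658 ≈ 0.67.

0.67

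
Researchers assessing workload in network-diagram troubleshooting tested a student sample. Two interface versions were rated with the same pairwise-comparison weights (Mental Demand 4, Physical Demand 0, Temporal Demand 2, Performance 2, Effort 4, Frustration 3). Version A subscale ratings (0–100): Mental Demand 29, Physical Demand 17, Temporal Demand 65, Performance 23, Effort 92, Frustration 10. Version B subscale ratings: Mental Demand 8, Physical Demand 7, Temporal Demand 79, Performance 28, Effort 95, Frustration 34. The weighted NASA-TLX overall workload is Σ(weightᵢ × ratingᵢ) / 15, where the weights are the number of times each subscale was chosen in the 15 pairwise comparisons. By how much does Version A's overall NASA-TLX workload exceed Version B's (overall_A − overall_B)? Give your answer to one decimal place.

Version A weighted sum = 4·29 + 0·17 + 2·65 + 2·23 + 4·92 + 3·10 = 116 + 0 + 130 + 46 + 368 + 30 = 690; overall_A = 690/15 = 46.0000.
Version B weighted sum = 4·8 + 0·7 + 2·79 + 2·28 + 4·95 + 3·34 = 32 + 0 + 158 + 56 + 380 + 102 = 728; overall_B = 728/15 = 48.5333.
Difference = 46.0000 − 48.5333 = -2.5333 ≈ -2.5.

-2.5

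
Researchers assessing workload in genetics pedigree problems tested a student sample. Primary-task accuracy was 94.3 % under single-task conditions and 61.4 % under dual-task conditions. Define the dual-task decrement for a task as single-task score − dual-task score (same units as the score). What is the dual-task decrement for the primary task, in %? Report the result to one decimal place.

Decrement = 94.3 − 61.4 = 32.9000 % ≈ 32.9 %.

32.9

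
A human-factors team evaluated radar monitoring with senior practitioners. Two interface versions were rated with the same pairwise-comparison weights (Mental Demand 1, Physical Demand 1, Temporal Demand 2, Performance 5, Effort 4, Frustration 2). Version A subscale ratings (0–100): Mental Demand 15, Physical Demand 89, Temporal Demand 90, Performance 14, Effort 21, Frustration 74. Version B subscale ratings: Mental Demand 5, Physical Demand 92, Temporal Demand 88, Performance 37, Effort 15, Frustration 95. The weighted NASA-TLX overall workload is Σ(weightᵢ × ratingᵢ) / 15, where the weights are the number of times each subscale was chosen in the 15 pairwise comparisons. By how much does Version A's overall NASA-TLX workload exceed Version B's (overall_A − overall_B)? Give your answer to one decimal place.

-8.1

Version A weighted sum = 1·15 + 1·89 + 2·90 + 5·14 + 4·21 + 2·74 = 15 + 89 + 180 + 70 + 84 + 148 = 586; overall_A = 586/15 = 39.0667.
Version B weighted sum = 1·5 + 1·92 + 2·88 + 5·37 + 4·15 + 2·95 = 5 + 92 + 176 + 185 + 60 + 190 = 708; overall_B = 708/15 = 47.2000.
Difference = 39.0667 − 47.2000 = -8.1333 ≈ -8.1.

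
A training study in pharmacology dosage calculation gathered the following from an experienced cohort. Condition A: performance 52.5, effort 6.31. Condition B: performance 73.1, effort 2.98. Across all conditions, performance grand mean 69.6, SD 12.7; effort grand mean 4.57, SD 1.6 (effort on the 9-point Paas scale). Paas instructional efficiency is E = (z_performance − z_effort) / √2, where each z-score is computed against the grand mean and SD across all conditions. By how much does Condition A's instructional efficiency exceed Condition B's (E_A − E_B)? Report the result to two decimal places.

-2.62

Condition A: z_P = (52.5 − 69.6)/12.7 = -1.3465; z_E = (6.31 − 4.57)/1.6 = 1.0875; E_A = (-1.3465 − 1.0875)/√2 = -1.7211.
Condition B: z_P = (73.1 − 69.6)/12.7 = 0.2756; z_E = (2.98 − 4.57)/1.6 = -0.9938; E_B = (0.2756 − (-0.9938))/√2 = 0.8976.
E_A − E_B = -1.7211 − 0.8976 = -2.6187 ≈ -2.62.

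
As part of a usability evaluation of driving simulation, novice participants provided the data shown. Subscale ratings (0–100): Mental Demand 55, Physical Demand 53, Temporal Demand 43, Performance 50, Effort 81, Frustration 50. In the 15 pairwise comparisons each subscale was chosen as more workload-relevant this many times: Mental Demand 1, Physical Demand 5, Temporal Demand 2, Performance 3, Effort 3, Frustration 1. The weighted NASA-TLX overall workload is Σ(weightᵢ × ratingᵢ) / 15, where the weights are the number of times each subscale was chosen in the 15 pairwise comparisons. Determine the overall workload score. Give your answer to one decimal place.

56.6

The tallies are the weights (they sum to 15).
Weighted sum = 1·55 + 5·53 + 2·43 + 3·50 + 3·81 + 1·50
            = 55 + 265 + 86 + 150 + 243 + 50 = 849.
Overall workload = 849 / 15 = 56.6000 ≈ 56.6.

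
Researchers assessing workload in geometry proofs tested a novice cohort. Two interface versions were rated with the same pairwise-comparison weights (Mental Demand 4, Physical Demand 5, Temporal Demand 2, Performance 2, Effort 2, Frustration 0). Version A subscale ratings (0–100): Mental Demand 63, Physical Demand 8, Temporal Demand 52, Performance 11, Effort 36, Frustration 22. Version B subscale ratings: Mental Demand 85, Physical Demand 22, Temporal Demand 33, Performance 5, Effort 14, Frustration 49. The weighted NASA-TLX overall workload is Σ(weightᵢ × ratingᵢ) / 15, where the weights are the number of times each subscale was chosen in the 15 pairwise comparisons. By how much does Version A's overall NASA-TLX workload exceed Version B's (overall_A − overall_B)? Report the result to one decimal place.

-4.3

Version A weighted sum = 4·63 + 5·8 + 2·52 + 2·11 + 2·36 + 0·22 = 252 + 40 + 104 + 22 + 72 + 0 = 490; overall_A = 490/15 = 32.6667.
Version B weighted sum = 4·85 + 5·22 + 2·33 + 2·5 + 2·14 + 0·49 = 340 + 110 + 66 + 10 + 28 + 0 = 554; overall_B = 554/15 = 36.9333.
Difference = 32.6667 − 36.9333 = -4.2666 ≈ -4.3.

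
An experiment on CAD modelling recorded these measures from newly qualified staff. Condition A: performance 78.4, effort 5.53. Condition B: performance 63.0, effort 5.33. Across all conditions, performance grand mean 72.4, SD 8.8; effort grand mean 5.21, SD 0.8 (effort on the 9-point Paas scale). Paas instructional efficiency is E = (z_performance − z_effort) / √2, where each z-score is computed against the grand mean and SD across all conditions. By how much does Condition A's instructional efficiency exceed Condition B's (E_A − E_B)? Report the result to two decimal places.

1.06

Condition A: z_P = (78.4 − 72.4)/8.8 = 0.6818; z_E = (5.53 − 5.21)/0.8 = 0.4000; E_A = (0.6818 − 0.4000)/√2 = 0.1993.
Condition B: z_P = (63.0 − 72.4)/8.8 = -1.0682; z_E = (5.33 − 5.21)/0.8 = 0.1500; E_B = (-1.0682 − 0.1500)/√2 = -0.8614.
E_A − E_B = 0.1993 − (-0.8614) = 1.0607 ≈ 1.06.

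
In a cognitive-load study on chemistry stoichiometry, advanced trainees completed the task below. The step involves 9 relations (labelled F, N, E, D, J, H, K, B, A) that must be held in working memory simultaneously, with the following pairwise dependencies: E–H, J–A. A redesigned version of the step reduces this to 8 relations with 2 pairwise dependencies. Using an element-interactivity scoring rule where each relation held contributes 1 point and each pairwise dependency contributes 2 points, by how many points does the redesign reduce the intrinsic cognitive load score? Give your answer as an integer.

Original: 9 × 1 + 2 × 2 = 9 + 4 = 13.
Redesigned: 8 × 1 + 2 × 2 = 8 + 4 = 12.
Reduction = 13 − 12 = 1.

1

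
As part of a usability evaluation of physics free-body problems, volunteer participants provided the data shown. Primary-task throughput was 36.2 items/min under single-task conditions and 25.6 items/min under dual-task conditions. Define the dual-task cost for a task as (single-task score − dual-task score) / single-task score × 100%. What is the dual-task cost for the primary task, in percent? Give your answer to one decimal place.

29.3

Cost = (36.2 − 25.6) / 36.2 × 100%
     = 10.6000 / 36.2 × 100% = 29.2818%.
≈ 29.3%.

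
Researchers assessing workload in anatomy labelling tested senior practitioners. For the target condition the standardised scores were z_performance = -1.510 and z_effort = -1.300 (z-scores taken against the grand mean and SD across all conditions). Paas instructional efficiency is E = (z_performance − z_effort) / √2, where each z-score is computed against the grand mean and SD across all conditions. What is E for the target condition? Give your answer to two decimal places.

z_P − z_E = -1.510 − (-1.300) = -0.2100.
E = -0.2100 / √2 = -0.2100 / 1.41421 = -0.1485 ≈ -0.15.

-0.15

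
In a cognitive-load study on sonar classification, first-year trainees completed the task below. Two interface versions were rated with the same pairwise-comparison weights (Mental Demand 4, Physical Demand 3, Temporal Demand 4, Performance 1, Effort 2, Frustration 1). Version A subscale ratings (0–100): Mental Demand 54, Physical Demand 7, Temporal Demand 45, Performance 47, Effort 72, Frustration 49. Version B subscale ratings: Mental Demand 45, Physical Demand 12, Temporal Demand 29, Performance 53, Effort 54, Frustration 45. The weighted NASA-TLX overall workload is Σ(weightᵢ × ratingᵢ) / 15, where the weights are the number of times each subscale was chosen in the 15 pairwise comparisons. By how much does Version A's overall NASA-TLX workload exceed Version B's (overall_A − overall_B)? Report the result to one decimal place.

Version A weighted sum = 4·54 + 3·7 + 4·45 + 1·47 + 2·72 + 1·49 = 216 + 21 + 180 + 47 + 144 + 49 = 657; overall_A = 657/15 = 43.8000.
Version B weighted sum = 4·45 + 3·12 + 4·29 + 1·53 + 2·54 + 1·45 = 180 + 36 + 116 + 53 + 108 + 45 = 538; overall_B = 538/15 = 35.8667.
Difference = 43.8000 − 35.8667 = 7.9333 ≈ 7.9.

7.9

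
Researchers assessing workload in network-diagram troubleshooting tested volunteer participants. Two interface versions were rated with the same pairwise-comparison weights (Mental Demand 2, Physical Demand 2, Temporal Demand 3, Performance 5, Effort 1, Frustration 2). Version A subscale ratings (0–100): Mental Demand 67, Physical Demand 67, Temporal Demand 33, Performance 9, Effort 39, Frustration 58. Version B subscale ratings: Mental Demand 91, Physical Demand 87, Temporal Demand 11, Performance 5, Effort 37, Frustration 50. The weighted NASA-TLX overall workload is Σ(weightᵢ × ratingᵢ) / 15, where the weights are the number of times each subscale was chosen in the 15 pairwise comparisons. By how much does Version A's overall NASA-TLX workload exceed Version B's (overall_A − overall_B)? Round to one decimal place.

1.1

Version A weighted sum = 2·67 + 2·67 + 3·33 + 5·9 + 1·39 + 2·58 = 134 + 134 + 99 + 45 + 39 + 116 = 567; overall_A = 567/15 = 37.8000.
Version B weighted sum = 2·91 + 2·87 + 3·11 + 5·5 + 1·37 + 2·50 = 182 + 174 + 33 + 25 + 37 + 100 = 551; overall_B = 551/15 = 36.7333.
Difference = 37.8000 − 36.7333 = 1.0667 ≈ 1.1.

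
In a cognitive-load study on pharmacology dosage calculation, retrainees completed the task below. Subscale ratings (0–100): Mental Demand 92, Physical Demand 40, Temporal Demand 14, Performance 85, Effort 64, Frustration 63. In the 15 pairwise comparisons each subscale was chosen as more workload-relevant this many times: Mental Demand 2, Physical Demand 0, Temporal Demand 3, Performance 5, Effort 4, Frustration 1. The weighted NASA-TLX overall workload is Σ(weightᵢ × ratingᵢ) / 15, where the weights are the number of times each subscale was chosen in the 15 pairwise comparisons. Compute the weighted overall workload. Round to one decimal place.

The tallies are the weights (they sum to 15).
Weighted sum = 2·92 + 0·40 + 3·14 + 5·85 + 4·64 + 1·63
            = 184 + 0 + 42 + 425 + 256 + 63 = 970.
Overall workload = 970 / 15 = 64.6667 ≈ 64.7.

64.7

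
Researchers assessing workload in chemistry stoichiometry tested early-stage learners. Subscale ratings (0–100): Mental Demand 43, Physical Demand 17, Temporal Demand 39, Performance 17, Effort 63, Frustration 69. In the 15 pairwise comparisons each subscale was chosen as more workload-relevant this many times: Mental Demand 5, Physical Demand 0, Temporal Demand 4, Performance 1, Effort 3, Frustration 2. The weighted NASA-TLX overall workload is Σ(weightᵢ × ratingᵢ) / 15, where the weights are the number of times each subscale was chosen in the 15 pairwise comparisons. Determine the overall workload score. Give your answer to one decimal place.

47.7

The tallies are the weights (they sum to 15).
Weighted sum = 5·43 + 0·17 + 4·39 + 1·17 + 3·63 + 2·69
            = 215 + 0 + 156 + 17 + 189 + 138 = 715.
Overall workload = 715 / 15 = 47.6667 ≈ 47.7.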